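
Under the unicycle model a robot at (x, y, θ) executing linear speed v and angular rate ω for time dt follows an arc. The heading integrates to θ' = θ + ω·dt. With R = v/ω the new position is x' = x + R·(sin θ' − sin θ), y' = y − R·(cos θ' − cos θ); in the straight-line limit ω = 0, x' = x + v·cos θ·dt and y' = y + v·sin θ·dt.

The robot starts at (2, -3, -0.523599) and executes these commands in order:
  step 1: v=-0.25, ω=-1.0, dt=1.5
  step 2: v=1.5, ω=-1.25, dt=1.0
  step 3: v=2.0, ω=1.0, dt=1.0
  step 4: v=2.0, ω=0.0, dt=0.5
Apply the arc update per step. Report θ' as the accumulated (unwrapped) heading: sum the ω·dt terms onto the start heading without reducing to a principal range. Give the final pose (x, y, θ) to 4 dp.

(-1.7725, -4.7916, -2.2736)

step 1: θ'=-2.0236 (R=0.2500) → pose (1.9002, -2.6741, -2.0236)
step 2: θ'=-3.2736 (R=-1.2000) → pose (0.6632, -3.3387, -3.2736)
step 3: θ'=-2.2736 (R=2.0000) → pose (-1.1261, -4.0286, -2.2736)
step 4: θ'=-2.2736 (straight) → pose (-1.7725, -4.7916, -2.2736)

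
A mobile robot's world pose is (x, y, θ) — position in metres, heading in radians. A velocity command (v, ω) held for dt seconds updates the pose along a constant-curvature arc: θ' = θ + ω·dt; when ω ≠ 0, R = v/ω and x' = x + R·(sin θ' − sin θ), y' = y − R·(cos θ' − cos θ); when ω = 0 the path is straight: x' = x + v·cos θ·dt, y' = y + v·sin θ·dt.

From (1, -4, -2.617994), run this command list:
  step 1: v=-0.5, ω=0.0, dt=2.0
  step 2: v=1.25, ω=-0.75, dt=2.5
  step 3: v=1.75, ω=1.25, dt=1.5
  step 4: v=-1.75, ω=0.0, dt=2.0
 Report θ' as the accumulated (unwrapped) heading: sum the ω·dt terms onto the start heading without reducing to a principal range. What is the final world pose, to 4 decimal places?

(0.3706, 0.2384, -2.6180)

step 1: θ'=-2.6180 (straight) → pose (1.8660, -3.5000, -2.6180)
step 2: θ'=-4.4930 (R=-1.6667) → pose (-0.5940, -2.4194, -4.4930)
step 3: θ'=-2.6180 (R=1.4000) → pose (-2.6605, -1.5116, -2.6180)
step 4: θ'=-2.6180 (straight) → pose (0.3706, 0.2384, -2.6180)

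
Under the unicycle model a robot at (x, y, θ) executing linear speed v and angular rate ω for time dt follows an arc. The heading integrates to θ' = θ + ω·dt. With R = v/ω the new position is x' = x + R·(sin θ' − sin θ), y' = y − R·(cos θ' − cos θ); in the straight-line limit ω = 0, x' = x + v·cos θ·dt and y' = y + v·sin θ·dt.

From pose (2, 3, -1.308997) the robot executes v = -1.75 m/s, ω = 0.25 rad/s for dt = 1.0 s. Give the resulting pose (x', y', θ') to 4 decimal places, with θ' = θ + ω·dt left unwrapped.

(1.3416, 4.6165, -1.0590)

θ' = -1.3090 + 0.25·1.0 = -1.0590
R = v/ω = -1.75/0.25 = -7.0000
x' = 2 + -7.0000·(sin -1.0590 − sin -1.3090) = 1.3416
y' = 3 − -7.0000·(cos -1.0590 − cos -1.3090) = 4.6165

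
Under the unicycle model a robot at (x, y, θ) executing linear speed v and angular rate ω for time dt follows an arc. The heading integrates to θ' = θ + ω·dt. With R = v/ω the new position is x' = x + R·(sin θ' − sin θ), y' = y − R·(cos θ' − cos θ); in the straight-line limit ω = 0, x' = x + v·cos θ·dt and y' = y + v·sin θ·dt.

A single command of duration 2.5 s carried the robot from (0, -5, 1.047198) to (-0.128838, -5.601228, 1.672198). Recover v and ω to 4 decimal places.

v = -0.2500, ω = 0.2500

Δθ = 1.672198 − 1.047198 = 0.625000
ω = Δθ/dt = 0.625000/2.5 = 0.2500
R = −Δy/(cos θ' − cos θ) = -1.0000
v = R·ω = -1.0000·0.2500 = -0.2500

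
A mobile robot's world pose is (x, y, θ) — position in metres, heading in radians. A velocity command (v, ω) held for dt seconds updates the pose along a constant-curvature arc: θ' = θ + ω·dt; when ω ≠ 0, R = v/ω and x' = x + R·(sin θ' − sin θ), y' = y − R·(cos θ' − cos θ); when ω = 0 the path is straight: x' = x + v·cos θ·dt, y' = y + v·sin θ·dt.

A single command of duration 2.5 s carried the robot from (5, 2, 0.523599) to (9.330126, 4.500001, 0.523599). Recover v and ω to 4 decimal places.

v = 2.0000, ω = 0.0000

Δθ = 0.523599 − 0.523599 = 0.000000
ω = Δθ/dt = 0.000000/2.5 = 0.0000
ω = 0 → v = (Δx·cos θ + Δy·sin θ)/dt = 2.0000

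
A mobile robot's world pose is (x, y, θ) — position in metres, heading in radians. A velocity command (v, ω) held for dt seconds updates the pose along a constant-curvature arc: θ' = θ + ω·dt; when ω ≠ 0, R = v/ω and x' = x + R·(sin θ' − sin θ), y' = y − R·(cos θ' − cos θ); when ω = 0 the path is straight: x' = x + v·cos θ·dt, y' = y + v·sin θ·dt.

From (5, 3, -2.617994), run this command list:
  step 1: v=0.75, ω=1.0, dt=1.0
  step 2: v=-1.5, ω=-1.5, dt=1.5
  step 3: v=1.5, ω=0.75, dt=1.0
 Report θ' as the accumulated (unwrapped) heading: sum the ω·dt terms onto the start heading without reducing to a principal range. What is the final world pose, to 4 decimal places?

step 1: θ'=-1.6180 (R=0.7500) → pose (4.6258, 2.3859, -1.6180)
step 2: θ'=-3.8680 (R=1.0000) → pose (6.2889, 3.0863, -3.8680)
step 3: θ'=-3.1180 (R=2.0000) → pose (4.9133, 3.5906, -3.1180)

(4.9133, 3.5906, -3.1180)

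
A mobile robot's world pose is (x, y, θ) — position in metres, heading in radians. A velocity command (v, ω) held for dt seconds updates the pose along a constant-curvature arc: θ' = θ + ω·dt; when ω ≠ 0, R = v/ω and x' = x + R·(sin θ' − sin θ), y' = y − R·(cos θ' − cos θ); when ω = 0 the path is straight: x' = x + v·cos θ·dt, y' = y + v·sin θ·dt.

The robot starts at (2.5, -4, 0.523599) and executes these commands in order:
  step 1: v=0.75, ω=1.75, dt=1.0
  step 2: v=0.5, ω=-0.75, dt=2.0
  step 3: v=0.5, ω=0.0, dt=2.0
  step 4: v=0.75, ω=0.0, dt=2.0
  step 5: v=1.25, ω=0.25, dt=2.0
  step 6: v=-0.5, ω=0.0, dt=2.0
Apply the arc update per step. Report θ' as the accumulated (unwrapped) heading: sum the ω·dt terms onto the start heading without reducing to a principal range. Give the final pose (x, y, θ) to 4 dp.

(5.4385, 0.4594, 1.2736)

step 1: θ'=2.2736 (R=0.4286) → pose (2.6127, -3.3518, 2.2736)
step 2: θ'=0.7736 (R=-0.6667) → pose (2.6556, -2.4440, 0.7736)
step 3: θ'=0.7736 (straight) → pose (3.3710, -1.7453, 0.7736)
step 4: θ'=0.7736 (straight) → pose (4.4441, -0.6972, 0.7736)
step 5: θ'=1.2736 (R=5.0000) → pose (5.7313, 1.4156, 1.2736)
step 6: θ'=1.2736 (straight) → pose (5.4385, 0.4594, 1.2736)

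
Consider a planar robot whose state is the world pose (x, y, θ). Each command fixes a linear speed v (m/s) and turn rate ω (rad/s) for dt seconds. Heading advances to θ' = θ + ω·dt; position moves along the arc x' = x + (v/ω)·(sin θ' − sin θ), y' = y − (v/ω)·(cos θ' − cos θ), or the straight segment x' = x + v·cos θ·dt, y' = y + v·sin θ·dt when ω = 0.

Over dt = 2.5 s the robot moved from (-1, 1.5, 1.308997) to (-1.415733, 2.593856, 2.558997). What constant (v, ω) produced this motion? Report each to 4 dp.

Δθ = 2.558997 − 1.308997 = 1.250000
ω = Δθ/dt = 1.250000/2.5 = 0.5000
R = −Δy/(cos θ' − cos θ) = 1.0000
v = R·ω = 1.0000·0.5000 = 0.5000

v = 0.5000, ω = 0.5000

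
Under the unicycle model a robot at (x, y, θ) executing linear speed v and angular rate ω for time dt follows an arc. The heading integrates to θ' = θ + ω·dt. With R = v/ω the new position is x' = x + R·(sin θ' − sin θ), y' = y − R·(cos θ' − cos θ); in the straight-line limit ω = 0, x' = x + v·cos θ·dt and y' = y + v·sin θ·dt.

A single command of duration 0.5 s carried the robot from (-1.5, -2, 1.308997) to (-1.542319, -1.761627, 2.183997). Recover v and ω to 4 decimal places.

v = 0.5000, ω = 1.7500

Δθ = 2.183997 − 1.308997 = 0.875000
ω = Δθ/dt = 0.875000/0.5 = 1.7500
R = −Δy/(cos θ' − cos θ) = 0.2857
v = R·ω = 0.2857·1.7500 = 0.5000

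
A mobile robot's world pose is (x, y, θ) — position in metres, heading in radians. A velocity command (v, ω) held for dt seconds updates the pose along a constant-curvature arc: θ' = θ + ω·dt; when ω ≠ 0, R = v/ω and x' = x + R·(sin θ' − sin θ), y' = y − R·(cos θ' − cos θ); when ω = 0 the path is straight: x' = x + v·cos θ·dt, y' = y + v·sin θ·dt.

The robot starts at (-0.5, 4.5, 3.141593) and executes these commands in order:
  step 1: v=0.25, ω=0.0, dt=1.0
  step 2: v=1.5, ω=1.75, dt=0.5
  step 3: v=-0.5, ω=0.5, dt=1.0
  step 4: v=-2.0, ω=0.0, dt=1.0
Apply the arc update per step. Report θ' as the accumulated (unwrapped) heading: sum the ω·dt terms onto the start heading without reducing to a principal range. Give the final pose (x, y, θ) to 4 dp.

step 1: θ'=3.1416 (straight) → pose (-0.7500, 4.5000, 3.1416)
step 2: θ'=4.0166 (R=0.8571) → pose (-1.4079, 4.1923, 4.0166)
step 3: θ'=4.5166 (R=-1.0000) → pose (-1.1945, 4.6387, 4.5166)
step 4: θ'=4.5166 (straight) → pose (-0.8055, 6.6005, 4.5166)

(-0.8055, 6.6005, 4.5166)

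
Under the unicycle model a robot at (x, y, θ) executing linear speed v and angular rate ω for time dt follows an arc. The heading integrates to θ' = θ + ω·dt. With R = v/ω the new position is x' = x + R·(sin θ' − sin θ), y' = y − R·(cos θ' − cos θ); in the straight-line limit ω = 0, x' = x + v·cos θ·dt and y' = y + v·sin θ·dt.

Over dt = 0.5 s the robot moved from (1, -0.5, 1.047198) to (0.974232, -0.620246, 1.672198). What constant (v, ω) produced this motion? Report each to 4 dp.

v = -0.2500, ω = 1.2500

Δθ = 1.672198 − 1.047198 = 0.625000
ω = Δθ/dt = 0.625000/0.5 = 1.2500
R = −Δy/(cos θ' − cos θ) = -0.2000
v = R·ω = -0.2000·1.2500 = -0.2500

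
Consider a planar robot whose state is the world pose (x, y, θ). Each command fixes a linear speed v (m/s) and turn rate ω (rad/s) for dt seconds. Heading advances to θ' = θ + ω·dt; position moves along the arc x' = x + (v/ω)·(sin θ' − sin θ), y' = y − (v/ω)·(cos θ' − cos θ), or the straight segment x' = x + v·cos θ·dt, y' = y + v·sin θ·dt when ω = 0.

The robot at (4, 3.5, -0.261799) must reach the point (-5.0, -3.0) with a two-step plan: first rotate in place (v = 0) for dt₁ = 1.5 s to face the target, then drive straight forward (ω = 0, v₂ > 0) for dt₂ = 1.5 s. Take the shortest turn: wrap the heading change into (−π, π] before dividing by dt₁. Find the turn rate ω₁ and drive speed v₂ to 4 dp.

ω₁ = -1.5029, v₂ = 7.4012

heading to target = atan2(-3−3.5, -5−4) = -2.5161
Δθ = wrap(-2.5161 − -0.2618) = -2.2543; ω₁ = Δθ/dt₁ = -1.5029
distance = √((-5−4)² + (-3−3.5)²) = 11.1018; v₂ = distance/dt₂ = 7.4012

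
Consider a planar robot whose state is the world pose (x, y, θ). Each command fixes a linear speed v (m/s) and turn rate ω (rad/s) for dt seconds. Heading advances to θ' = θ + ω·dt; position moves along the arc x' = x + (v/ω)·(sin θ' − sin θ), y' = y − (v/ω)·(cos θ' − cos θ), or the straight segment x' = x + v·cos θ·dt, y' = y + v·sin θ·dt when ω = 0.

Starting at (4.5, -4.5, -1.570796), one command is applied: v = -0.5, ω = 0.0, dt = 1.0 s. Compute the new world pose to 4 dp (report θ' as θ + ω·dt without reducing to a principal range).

(4.5000, -4.0000, -1.5708)

θ' = -1.5708 + 0.0·1.0 = -1.5708
ω = 0 → straight: x' = 4.5 + -0.5·cos(-1.5708)·1.0 = 4.5000
y' = -4.5 + -0.5·sin(-1.5708)·1.0 = -4.0000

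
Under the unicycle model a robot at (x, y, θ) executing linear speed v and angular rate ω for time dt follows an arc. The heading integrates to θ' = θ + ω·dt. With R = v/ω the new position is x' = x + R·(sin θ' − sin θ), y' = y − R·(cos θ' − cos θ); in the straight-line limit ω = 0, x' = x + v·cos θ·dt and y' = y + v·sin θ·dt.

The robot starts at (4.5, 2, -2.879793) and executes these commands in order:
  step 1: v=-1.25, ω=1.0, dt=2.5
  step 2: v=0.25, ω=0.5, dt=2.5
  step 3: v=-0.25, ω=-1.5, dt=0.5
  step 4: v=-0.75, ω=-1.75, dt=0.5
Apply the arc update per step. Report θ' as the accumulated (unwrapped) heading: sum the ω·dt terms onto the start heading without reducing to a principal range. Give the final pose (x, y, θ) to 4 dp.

step 1: θ'=-0.3798 (R=-1.2500) → pose (4.6399, 4.3683, -0.3798)
step 2: θ'=0.8702 (R=0.5000) → pose (5.2075, 4.5104, 0.8702)
step 3: θ'=0.1202 (R=0.1667) → pose (5.1001, 4.4524, 0.1202)
step 4: θ'=-0.7548 (R=0.4286) → pose (4.7550, 4.5657, -0.7548)

(4.7550, 4.5657, -0.7548)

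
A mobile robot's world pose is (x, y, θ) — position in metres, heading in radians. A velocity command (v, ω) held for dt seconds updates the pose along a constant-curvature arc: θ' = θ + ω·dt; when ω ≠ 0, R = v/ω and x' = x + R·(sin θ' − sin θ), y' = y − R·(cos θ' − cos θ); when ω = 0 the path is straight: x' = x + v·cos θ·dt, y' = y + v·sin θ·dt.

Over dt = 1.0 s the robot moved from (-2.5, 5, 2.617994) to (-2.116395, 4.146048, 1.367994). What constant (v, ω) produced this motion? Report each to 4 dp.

Δθ = 1.367994 − 2.617994 = -1.250000
ω = Δθ/dt = -1.250000/1.0 = -1.2500
R = −Δy/(cos θ' − cos θ) = 0.8000
v = R·ω = 0.8000·-1.2500 = -1.0000

v = -1.0000, ω = -1.2500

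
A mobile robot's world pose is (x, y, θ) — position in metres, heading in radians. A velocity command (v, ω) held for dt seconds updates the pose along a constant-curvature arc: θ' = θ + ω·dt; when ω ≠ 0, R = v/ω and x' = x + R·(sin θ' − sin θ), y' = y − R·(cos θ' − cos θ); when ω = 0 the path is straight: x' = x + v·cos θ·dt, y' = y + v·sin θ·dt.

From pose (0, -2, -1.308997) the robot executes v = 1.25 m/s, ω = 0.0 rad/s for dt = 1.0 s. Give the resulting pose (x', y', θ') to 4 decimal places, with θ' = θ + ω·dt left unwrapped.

θ' = -1.3090 + 0.0·1.0 = -1.3090
ω = 0 → straight: x' = 0 + 1.25·cos(-1.3090)·1.0 = 0.3235
y' = -2 + 1.25·sin(-1.3090)·1.0 = -3.2074

(0.3235, -3.2074, -1.3090)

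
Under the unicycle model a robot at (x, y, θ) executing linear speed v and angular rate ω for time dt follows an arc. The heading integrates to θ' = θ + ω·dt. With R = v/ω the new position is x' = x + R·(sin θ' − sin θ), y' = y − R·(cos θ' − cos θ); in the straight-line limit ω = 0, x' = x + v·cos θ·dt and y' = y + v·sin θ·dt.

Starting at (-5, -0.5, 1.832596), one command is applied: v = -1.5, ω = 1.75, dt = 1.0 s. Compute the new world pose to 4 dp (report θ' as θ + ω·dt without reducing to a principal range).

θ' = 1.8326 + 1.75·1.0 = 3.5826
R = v/ω = -1.5/1.75 = -0.8571
x' = -5 + -0.8571·(sin 3.5826 − sin 1.8326) = -3.8062
y' = -0.5 − -0.8571·(cos 3.5826 − cos 1.8326) = -1.0533

(-3.8062, -1.0533, 3.5826)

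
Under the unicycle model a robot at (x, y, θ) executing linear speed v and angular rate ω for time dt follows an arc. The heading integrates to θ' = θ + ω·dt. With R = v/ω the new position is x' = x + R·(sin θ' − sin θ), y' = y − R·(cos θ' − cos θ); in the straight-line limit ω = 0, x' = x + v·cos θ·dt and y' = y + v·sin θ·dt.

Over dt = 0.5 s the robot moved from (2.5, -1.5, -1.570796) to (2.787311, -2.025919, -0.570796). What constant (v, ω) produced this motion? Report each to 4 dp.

v = 1.2500, ω = 2.0000

Δθ = -0.570796 − -1.570796 = 1.000000
ω = Δθ/dt = 1.000000/0.5 = 2.0000
R = −Δy/(cos θ' − cos θ) = 0.6250
v = R·ω = 0.6250·2.0000 = 1.2500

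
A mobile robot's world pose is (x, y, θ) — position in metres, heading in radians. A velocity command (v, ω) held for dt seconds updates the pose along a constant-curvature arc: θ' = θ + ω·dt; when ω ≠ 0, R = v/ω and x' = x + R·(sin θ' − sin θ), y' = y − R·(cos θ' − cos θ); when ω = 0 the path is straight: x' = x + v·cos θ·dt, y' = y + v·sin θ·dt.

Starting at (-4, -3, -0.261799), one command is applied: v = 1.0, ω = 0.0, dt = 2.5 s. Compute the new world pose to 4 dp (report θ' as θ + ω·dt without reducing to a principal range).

(-1.5852, -3.6470, -0.2618)

θ' = -0.2618 + 0.0·2.5 = -0.2618
ω = 0 → straight: x' = -4 + 1.0·cos(-0.2618)·2.5 = -1.5852
y' = -3 + 1.0·sin(-0.2618)·2.5 = -3.6470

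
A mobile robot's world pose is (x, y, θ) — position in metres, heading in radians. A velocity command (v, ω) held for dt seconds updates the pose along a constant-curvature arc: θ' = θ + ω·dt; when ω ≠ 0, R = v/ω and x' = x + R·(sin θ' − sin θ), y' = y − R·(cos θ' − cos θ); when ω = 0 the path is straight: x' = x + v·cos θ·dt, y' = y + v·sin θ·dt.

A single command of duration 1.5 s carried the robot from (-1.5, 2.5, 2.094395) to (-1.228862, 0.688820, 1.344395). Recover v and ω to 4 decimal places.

Δθ = 1.344395 − 2.094395 = -0.750000
ω = Δθ/dt = -0.750000/1.5 = -0.5000
R = −Δy/(cos θ' − cos θ) = 2.5000
v = R·ω = 2.5000·-0.5000 = -1.2500

v = -1.2500, ω = -0.5000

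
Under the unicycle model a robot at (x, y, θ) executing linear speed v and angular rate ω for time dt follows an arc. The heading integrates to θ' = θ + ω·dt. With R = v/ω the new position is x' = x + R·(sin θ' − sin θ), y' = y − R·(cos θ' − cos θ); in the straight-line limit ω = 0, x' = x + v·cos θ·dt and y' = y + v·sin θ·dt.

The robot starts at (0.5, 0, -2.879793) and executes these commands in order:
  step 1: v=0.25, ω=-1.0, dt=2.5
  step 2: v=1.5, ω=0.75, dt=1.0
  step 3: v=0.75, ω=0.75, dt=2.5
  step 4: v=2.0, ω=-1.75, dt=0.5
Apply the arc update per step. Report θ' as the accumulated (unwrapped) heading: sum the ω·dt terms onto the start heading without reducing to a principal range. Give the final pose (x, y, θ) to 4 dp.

(-1.6797, 2.6918, -3.6298)

step 1: θ'=-5.3798 (R=-0.2500) → pose (0.2389, 0.3962, -5.3798)
step 2: θ'=-4.6298 (R=2.0000) → pose (0.6613, 1.7991, -4.6298)
step 3: θ'=-2.7548 (R=1.0000) → pose (-0.7126, 2.6427, -2.7548)
step 4: θ'=-3.6298 (R=-1.1429) → pose (-1.6797, 2.6918, -3.6298)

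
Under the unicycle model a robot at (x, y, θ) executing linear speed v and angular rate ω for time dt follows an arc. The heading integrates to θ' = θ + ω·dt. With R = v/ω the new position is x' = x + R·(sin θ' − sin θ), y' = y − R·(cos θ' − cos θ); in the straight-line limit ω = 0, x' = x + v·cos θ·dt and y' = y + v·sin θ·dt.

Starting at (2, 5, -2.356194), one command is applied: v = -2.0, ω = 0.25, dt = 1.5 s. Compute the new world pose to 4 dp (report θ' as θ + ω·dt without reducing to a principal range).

(3.6788, 7.4651, -1.9812)

θ' = -2.3562 + 0.25·1.5 = -1.9812
R = v/ω = -2.0/0.25 = -8.0000
x' = 2 + -8.0000·(sin -1.9812 − sin -2.3562) = 3.6788
y' = 5 − -8.0000·(cos -1.9812 − cos -2.3562) = 7.4651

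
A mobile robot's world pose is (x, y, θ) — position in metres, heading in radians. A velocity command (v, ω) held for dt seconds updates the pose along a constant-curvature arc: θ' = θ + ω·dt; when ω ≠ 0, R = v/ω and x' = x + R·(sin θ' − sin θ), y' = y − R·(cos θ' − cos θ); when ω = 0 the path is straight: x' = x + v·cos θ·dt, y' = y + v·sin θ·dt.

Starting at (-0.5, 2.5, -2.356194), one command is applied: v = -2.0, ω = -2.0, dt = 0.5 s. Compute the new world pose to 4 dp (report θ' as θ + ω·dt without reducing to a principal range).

θ' = -2.3562 + -2.0·0.5 = -3.3562
R = v/ω = -2.0/-2.0 = 1.0000
x' = -0.5 + 1.0000·(sin -3.3562 − sin -2.3562) = 0.4201
y' = 2.5 − 1.0000·(cos -3.3562 − cos -2.3562) = 2.7700

(0.4201, 2.7700, -3.3562)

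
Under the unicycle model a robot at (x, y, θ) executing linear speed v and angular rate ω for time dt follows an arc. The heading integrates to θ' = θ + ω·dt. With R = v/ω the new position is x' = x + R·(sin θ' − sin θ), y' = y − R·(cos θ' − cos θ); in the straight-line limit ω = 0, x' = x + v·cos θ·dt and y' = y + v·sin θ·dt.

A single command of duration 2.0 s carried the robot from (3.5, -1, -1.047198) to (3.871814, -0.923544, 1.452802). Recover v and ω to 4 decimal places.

Δθ = 1.452802 − -1.047198 = 2.500000
ω = Δθ/dt = 2.500000/2.0 = 1.2500
R = Δx/(sin θ' − sin θ) = 0.2000
v = R·ω = 0.2000·1.2500 = 0.2500

v = 0.2500, ω = 1.2500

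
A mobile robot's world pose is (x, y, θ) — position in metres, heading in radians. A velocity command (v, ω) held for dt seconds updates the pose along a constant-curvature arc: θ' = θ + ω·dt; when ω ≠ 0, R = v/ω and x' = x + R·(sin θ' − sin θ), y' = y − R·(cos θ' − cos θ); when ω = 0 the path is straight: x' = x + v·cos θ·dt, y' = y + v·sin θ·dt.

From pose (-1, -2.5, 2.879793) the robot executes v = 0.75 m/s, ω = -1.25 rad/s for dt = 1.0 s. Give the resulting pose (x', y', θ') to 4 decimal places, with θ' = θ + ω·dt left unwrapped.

θ' = 2.8798 + -1.25·1.0 = 1.6298
R = v/ω = 0.75/-1.25 = -0.6000
x' = -1 + -0.6000·(sin 1.6298 − sin 2.8798) = -1.4437
y' = -2.5 − -0.6000·(cos 1.6298 − cos 2.8798) = -1.9558

(-1.4437, -1.9558, 1.6298)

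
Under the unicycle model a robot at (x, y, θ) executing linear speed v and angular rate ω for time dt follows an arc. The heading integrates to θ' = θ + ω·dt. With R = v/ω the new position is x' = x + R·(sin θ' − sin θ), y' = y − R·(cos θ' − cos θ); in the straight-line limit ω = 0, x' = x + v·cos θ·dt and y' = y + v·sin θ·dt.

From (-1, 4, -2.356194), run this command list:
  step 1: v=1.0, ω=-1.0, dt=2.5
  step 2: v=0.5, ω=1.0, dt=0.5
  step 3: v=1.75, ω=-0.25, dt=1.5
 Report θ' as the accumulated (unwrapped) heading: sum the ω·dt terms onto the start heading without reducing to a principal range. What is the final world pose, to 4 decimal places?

(-3.1612, 7.6690, -4.7312)

step 1: θ'=-4.8562 (R=-1.0000) → pose (-2.6968, 4.8504, -4.8562)
step 2: θ'=-4.3562 (R=0.5000) → pose (-2.7230, 5.0964, -4.3562)
step 3: θ'=-4.7312 (R=-7.0000) → pose (-3.1612, 7.6690, -4.7312)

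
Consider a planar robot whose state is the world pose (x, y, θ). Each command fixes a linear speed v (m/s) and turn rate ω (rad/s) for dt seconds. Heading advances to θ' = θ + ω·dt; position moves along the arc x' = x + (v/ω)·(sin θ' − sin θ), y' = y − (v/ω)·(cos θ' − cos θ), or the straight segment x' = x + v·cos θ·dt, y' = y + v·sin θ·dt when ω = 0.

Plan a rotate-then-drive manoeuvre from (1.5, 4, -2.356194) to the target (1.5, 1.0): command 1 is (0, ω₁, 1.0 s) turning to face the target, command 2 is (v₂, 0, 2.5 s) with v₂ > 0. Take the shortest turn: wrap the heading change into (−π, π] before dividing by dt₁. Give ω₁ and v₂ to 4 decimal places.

ω₁ = 0.7854, v₂ = 1.2000

heading to target = atan2(1−4, 1.5−1.5) = -1.5708
Δθ = wrap(-1.5708 − -2.3562) = 0.7854; ω₁ = Δθ/dt₁ = 0.7854
distance = √((1.5−1.5)² + (1−4)²) = 3.0000; v₂ = distance/dt₂ = 1.2000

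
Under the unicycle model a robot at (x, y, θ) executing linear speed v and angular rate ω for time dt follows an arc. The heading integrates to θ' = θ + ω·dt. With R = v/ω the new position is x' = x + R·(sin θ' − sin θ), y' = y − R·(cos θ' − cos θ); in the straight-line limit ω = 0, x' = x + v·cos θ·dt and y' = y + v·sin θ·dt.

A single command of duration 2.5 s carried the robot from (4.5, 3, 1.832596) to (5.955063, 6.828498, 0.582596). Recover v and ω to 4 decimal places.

v = 1.7500, ω = -0.5000

Δθ = 0.582596 − 1.832596 = -1.250000
ω = Δθ/dt = -1.250000/2.5 = -0.5000
R = −Δy/(cos θ' − cos θ) = -3.5000
v = R·ω = -3.5000·-0.5000 = 1.7500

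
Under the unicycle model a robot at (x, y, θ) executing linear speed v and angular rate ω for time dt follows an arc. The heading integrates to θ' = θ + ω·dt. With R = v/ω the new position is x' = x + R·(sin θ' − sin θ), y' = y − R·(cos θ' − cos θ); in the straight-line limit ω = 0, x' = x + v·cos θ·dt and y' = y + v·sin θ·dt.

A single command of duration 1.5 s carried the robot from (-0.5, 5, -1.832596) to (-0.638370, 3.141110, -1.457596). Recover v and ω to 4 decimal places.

v = 1.2500, ω = 0.2500

Δθ = -1.457596 − -1.832596 = 0.375000
ω = Δθ/dt = 0.375000/1.5 = 0.2500
R = −Δy/(cos θ' − cos θ) = 5.0000
v = R·ω = 5.0000·0.2500 = 1.2500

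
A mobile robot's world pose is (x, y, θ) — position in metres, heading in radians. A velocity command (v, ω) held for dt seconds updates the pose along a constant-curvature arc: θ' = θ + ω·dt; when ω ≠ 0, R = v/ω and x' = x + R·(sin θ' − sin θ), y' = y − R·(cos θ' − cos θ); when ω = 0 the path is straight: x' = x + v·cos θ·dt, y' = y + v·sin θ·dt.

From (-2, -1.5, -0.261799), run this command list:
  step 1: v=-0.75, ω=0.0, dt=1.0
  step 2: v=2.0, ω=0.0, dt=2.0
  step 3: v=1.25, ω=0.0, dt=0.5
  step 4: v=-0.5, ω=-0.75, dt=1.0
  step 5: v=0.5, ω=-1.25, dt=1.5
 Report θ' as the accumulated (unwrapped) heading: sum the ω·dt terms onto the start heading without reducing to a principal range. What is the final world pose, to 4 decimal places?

(1.1120, -2.8118, -2.8868)

step 1: θ'=-0.2618 (straight) → pose (-2.7244, -1.3059, -0.2618)
step 2: θ'=-0.2618 (straight) → pose (1.1393, -2.3412, -0.2618)
step 3: θ'=-0.2618 (straight) → pose (1.7430, -2.5029, -0.2618)
step 4: θ'=-1.0118 (R=0.6667) → pose (1.3503, -2.2125, -1.0118)
step 5: θ'=-2.8868 (R=-0.4000) → pose (1.1120, -2.8118, -2.8868)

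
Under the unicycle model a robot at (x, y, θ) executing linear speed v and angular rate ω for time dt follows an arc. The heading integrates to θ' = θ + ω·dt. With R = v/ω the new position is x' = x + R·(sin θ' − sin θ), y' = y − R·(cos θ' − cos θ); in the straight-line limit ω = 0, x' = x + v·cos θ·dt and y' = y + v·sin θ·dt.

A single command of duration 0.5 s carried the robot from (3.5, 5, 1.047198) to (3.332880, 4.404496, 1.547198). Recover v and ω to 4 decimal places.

Δθ = 1.547198 − 1.047198 = 0.500000
ω = Δθ/dt = 0.500000/0.5 = 1.0000
R = −Δy/(cos θ' − cos θ) = -1.2500
v = R·ω = -1.2500·1.0000 = -1.2500

v = -1.2500, ω = 1.0000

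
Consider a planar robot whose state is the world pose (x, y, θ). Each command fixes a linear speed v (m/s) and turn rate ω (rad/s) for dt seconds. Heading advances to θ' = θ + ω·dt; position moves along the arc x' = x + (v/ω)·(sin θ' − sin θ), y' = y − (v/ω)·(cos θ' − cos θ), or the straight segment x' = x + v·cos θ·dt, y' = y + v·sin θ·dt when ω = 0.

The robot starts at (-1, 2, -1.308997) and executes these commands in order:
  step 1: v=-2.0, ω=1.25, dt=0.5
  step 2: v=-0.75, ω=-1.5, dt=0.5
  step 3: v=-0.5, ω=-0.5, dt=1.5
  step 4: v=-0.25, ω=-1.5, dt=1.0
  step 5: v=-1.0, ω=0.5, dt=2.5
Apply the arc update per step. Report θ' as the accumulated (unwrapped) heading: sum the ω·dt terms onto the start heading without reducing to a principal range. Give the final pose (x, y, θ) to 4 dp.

step 1: θ'=-0.6840 (R=-1.6000) → pose (-1.5344, 2.8260, -0.6840)
step 2: θ'=-1.4340 (R=0.5000) → pose (-1.7138, 3.1453, -1.4340)
step 3: θ'=-2.1840 (R=1.0000) → pose (-1.5410, 3.8572, -2.1840)
step 4: θ'=-3.6840 (R=0.1667) → pose (-1.3186, 3.9040, -3.6840)
step 5: θ'=-2.4340 (R=-2.0000) → pose (1.0138, 4.0971, -2.4340)

(1.0138, 4.0971, -2.4340)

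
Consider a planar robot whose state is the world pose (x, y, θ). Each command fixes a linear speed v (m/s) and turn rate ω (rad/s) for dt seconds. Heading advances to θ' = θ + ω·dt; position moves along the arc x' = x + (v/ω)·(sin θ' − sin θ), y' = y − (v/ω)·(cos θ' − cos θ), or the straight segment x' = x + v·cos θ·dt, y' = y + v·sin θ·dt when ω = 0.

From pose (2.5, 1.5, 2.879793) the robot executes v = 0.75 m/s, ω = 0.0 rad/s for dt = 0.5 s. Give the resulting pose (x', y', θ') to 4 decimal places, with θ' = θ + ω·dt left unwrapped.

θ' = 2.8798 + 0.0·0.5 = 2.8798
ω = 0 → straight: x' = 2.5 + 0.75·cos(2.8798)·0.5 = 2.1378
y' = 1.5 + 0.75·sin(2.8798)·0.5 = 1.5971

(2.1378, 1.5971, 2.8798)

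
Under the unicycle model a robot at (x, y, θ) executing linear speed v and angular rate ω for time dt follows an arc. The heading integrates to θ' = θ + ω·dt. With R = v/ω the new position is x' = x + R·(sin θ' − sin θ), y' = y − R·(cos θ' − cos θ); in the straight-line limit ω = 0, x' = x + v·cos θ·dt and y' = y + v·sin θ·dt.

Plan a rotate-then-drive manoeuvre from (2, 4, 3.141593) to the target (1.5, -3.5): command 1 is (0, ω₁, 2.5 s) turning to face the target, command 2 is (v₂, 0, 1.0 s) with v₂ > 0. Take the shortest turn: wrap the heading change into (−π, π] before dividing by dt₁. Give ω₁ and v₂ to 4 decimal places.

heading to target = atan2(-3.5−4, 1.5−2) = -1.6374
Δθ = wrap(-1.6374 − 3.1416) = 1.5042; ω₁ = Δθ/dt₁ = 0.6017
distance = √((1.5−2)² + (-3.5−4)²) = 7.5166; v₂ = distance/dt₂ = 7.5166

ω₁ = 0.6017, v₂ = 7.5166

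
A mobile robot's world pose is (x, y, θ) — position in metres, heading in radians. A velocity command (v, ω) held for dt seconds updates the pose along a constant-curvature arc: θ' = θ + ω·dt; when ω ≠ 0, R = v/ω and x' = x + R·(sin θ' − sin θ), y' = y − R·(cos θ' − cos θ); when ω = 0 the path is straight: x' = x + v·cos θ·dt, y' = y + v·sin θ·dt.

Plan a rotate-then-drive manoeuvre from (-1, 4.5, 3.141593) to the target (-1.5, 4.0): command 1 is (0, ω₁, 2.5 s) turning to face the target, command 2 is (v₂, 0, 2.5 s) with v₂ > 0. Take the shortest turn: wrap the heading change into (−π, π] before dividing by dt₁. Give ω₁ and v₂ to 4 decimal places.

ω₁ = 0.3142, v₂ = 0.2828

heading to target = atan2(4−4.5, -1.5−-1) = -2.3562
Δθ = wrap(-2.3562 − 3.1416) = 0.7854; ω₁ = Δθ/dt₁ = 0.3142
distance = √((-1.5−-1)² + (4−4.5)²) = 0.7071; v₂ = distance/dt₂ = 0.2828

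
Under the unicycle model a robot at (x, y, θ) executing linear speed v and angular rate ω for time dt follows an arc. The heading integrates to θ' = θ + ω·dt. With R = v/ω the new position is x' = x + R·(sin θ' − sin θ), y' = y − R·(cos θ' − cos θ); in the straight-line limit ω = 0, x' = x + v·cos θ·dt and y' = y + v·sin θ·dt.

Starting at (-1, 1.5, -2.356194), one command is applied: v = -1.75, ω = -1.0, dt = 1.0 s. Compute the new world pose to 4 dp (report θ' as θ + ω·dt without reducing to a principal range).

(0.6101, 1.9724, -3.3562)

θ' = -2.3562 + -1.0·1.0 = -3.3562
R = v/ω = -1.75/-1.0 = 1.7500
x' = -1 + 1.7500·(sin -3.3562 − sin -2.3562) = 0.6101
y' = 1.5 − 1.7500·(cos -3.3562 − cos -2.3562) = 1.9724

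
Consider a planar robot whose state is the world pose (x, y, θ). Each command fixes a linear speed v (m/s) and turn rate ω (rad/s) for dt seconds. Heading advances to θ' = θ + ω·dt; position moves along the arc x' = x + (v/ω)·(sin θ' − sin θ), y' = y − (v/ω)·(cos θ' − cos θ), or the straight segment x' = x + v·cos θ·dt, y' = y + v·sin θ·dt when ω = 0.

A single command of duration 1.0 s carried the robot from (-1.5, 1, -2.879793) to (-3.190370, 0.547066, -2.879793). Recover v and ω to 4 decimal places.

v = 1.7500, ω = 0.0000

Δθ = -2.879793 − -2.879793 = 0.000000
ω = Δθ/dt = 0.000000/1.0 = 0.0000
ω = 0 → v = (Δx·cos θ + Δy·sin θ)/dt = 1.7500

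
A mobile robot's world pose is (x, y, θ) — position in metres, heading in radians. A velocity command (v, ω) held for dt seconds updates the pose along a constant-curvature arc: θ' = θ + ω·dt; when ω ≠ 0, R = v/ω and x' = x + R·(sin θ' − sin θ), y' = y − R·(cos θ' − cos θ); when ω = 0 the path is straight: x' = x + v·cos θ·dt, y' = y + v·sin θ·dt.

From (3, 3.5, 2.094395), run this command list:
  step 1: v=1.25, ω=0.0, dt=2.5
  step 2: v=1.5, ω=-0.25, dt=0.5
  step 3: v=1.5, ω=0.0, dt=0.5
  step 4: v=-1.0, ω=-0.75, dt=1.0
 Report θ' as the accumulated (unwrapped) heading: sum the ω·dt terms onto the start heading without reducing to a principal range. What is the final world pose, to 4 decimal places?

(0.8360, 6.5923, 1.2194)

step 1: θ'=2.0944 (straight) → pose (1.4375, 6.2063, 2.0944)
step 2: θ'=1.9694 (R=-6.0000) → pose (1.1040, 6.8776, 1.9694)
step 3: θ'=1.9694 (straight) → pose (0.8129, 7.5688, 1.9694)
step 4: θ'=1.2194 (R=1.3333) → pose (0.8360, 6.5923, 1.2194)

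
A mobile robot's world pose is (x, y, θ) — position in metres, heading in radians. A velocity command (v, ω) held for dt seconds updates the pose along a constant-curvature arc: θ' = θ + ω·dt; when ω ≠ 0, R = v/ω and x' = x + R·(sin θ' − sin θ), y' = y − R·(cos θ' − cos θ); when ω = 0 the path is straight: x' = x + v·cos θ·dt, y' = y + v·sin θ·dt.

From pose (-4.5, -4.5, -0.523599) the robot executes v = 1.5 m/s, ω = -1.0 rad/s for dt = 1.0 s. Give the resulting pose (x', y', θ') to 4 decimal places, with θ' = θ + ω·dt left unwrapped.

θ' = -0.5236 + -1.0·1.0 = -1.5236
R = v/ω = 1.5/-1.0 = -1.5000
x' = -4.5 + -1.5000·(sin -1.5236 − sin -0.5236) = -3.7517
y' = -4.5 − -1.5000·(cos -1.5236 − cos -0.5236) = -5.7283

(-3.7517, -5.7283, -1.5236)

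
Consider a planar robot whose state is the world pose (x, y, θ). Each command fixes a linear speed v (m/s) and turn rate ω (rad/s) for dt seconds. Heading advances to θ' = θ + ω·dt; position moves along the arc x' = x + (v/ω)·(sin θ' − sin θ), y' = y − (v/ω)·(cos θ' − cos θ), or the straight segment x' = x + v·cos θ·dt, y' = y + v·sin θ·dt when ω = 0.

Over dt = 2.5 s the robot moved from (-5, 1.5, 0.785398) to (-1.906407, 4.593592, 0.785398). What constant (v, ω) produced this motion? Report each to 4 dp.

v = 1.7500, ω = 0.0000

Δθ = 0.785398 − 0.785398 = 0.000000
ω = Δθ/dt = 0.000000/2.5 = 0.0000
ω = 0 → v = (Δx·cos θ + Δy·sin θ)/dt = 1.7500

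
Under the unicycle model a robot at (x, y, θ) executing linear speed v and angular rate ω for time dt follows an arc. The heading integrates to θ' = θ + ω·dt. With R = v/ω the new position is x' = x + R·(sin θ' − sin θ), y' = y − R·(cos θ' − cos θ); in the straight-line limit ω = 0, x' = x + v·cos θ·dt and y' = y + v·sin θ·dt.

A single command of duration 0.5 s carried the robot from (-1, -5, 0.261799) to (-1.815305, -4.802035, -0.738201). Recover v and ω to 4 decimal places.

Δθ = -0.738201 − 0.261799 = -1.000000
ω = Δθ/dt = -1.000000/0.5 = -2.0000
R = Δx/(sin θ' − sin θ) = 0.8750
v = R·ω = 0.8750·-2.0000 = -1.7500

v = -1.7500, ω = -2.0000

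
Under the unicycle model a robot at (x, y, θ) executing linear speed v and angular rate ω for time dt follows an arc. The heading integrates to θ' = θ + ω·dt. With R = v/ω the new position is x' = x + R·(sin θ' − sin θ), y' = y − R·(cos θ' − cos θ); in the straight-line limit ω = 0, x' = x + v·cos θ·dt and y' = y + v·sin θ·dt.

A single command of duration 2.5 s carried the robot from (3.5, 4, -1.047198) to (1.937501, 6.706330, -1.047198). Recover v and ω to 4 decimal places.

Δθ = -1.047198 − -1.047198 = 0.000000
ω = Δθ/dt = 0.000000/2.5 = 0.0000
ω = 0 → v = (Δx·cos θ + Δy·sin θ)/dt = -1.2500

v = -1.2500, ω = 0.0000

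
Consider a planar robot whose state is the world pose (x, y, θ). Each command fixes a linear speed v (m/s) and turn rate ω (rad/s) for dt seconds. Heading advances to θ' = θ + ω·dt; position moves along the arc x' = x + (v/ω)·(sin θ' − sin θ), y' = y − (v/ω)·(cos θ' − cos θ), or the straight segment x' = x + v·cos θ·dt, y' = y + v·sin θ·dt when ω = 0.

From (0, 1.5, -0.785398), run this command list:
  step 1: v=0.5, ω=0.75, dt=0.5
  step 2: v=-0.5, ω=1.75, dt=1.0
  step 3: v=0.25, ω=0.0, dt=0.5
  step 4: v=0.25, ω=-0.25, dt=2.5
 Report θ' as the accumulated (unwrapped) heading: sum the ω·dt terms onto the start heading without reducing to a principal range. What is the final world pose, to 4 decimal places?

(0.1600, 1.8115, 0.7146)

step 1: θ'=-0.4104 (R=0.6667) → pose (0.2054, 1.3601, -0.4104)
step 2: θ'=1.3396 (R=-0.2857) → pose (-0.1867, 1.1636, 1.3396)
step 3: θ'=1.3396 (straight) → pose (-0.1580, 1.2853, 1.3396)
step 4: θ'=0.7146 (R=-1.0000) → pose (0.1600, 1.8115, 0.7146)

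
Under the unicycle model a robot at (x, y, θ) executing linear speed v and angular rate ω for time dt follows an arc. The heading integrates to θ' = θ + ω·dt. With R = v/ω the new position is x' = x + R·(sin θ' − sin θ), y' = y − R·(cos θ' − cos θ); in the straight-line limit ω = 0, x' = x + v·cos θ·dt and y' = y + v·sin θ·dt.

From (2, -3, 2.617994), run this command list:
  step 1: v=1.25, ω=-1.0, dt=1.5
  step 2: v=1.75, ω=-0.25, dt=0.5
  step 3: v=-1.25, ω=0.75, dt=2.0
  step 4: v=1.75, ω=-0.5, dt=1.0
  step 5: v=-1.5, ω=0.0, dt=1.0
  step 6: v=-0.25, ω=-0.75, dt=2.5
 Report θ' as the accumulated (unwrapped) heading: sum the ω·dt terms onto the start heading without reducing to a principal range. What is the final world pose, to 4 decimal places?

(1.5926, -3.3291, 0.1180)

step 1: θ'=1.1180 (R=-1.2500) → pose (1.5010, -1.3706, 1.1180)
step 2: θ'=0.9930 (R=-7.0000) → pose (1.9319, -0.6097, 0.9930)
step 3: θ'=2.4930 (R=-1.6667) → pose (2.3212, -2.8483, 2.4930)
step 4: θ'=1.9930 (R=-3.5000) → pose (1.2428, -1.4932, 1.9930)
step 5: θ'=1.9930 (straight) → pose (1.8574, -2.8615, 1.9930)
step 6: θ'=0.1180 (R=0.3333) → pose (1.5926, -3.3291, 0.1180)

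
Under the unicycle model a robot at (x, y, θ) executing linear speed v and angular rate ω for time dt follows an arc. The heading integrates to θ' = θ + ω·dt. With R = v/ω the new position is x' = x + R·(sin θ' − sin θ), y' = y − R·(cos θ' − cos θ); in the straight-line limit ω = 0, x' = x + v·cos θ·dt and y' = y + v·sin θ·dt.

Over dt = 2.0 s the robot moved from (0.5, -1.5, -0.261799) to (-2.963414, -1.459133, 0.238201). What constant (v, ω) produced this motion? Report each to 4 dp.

Δθ = 0.238201 − -0.261799 = 0.500000
ω = Δθ/dt = 0.500000/2.0 = 0.2500
R = Δx/(sin θ' − sin θ) = -7.0000
v = R·ω = -7.0000·0.2500 = -1.7500

v = -1.7500, ω = 0.2500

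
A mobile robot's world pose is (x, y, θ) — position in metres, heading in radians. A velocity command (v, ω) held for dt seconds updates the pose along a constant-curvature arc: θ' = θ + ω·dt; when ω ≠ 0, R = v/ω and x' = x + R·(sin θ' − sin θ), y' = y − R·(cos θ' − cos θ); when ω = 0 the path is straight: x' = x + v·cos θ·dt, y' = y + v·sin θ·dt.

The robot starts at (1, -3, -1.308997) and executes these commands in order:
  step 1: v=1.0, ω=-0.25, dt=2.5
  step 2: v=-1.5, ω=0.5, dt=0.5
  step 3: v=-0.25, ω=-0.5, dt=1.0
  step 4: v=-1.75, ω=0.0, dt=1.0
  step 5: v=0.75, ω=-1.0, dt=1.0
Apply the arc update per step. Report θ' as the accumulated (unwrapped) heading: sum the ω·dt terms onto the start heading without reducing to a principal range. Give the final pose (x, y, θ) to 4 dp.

(1.5017, -3.3847, -3.1840)

step 1: θ'=-1.9340 (R=-4.0000) → pose (0.8754, -5.4563, -1.9340)
step 2: θ'=-1.6840 (R=-3.0000) → pose (1.0519, -4.7294, -1.6840)
step 3: θ'=-2.1840 (R=0.5000) → pose (1.1398, -4.4982, -2.1840)
step 4: θ'=-2.1840 (straight) → pose (2.1469, -3.0670, -2.1840)
step 5: θ'=-3.1840 (R=-0.7500) → pose (1.5017, -3.3847, -3.1840)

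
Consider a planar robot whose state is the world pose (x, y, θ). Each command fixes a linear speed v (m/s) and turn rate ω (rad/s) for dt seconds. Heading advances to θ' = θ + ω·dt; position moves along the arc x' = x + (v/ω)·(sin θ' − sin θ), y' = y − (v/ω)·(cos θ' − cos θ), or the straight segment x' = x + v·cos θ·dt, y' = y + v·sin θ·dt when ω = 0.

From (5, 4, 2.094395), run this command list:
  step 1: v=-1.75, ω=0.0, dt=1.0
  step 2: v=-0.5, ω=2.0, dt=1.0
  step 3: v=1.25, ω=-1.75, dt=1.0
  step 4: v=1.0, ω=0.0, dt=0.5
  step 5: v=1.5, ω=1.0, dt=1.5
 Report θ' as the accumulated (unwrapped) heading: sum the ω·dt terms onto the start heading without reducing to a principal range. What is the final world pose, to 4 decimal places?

(2.8101, 2.8336, 3.8444)

step 1: θ'=2.0944 (straight) → pose (5.8750, 2.4845, 2.0944)
step 2: θ'=4.0944 (R=-0.2500) → pose (6.2953, 2.4646, 4.0944)
step 3: θ'=2.3444 (R=-0.7143) → pose (5.2021, 2.3794, 2.3444)
step 4: θ'=2.3444 (straight) → pose (4.8527, 2.7371, 2.3444)
step 5: θ'=3.8444 (R=1.5000) → pose (2.8101, 2.8336, 3.8444)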